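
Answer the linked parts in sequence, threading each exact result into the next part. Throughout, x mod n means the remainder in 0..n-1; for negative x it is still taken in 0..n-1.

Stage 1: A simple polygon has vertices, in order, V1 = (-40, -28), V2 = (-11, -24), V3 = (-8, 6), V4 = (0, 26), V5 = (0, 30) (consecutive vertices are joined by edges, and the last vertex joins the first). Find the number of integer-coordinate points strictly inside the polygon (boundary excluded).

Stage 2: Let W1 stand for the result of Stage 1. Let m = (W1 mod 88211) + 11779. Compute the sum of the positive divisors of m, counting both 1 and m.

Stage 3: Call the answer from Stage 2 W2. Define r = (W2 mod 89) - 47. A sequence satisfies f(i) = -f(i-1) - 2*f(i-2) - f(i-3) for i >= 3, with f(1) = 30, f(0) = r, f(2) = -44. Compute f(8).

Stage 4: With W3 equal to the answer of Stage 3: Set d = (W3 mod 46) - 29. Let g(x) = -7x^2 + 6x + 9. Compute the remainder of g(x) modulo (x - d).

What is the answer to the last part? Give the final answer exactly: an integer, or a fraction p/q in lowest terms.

Stage 1: cross terms: (-40*-24 - -11*-28)=652, (-11*6 - -8*-24)=-258, (-8*26 - 0*6)=-208, (0*30 - 0*26)=0, (0*-28 - -40*30)=1200; twice the area = |1386| = 1386; area = 693; boundary points = 1 + 3 + 4 + 4 + 2 = 14; strictly interior points = area - boundary/2 + 1 = 687; answer 687
Stage 2: W1 = 687; m = 12466; 12466 = 2 * 23 * 271; sigma = (1 + 2) * (1 + 23) * (1 + 271) = 3 * 24 * 272 = 19584; answer 19584
Stage 3: W2 = 19584; r = -43; f(3) = -1*(-44) - 2*(30) - 1*(-43) = 27; iterating: f(3)=27, f(4)=31, f(5)=-41, f(6)=-48, f(7)=99, f(8)=38; answer 38
Stage 4: W3 = 38; d = 9; remainder = value at the root: -7*(9)^2 + 6*(9)^1 + 9 = (-567) + (54) + (9) = -504; answer -504

-504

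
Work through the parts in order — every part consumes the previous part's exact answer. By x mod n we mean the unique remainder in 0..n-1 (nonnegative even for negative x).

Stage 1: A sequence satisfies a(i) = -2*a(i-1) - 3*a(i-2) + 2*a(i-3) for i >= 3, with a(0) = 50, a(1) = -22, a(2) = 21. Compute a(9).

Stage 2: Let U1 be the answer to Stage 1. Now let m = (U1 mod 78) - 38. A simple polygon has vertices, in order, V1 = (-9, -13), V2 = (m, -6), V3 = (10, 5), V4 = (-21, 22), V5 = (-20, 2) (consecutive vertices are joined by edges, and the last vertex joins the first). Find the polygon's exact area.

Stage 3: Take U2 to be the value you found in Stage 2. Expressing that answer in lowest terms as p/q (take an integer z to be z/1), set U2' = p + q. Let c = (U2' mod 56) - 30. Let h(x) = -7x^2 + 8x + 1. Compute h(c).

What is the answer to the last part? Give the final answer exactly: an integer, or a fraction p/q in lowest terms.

Stage 1: a(3) = -2*(21) - 3*(-22) + 2*(50) = 124; iterating: a(3)=124, a(4)=-355, a(5)=380, a(6)=553, a(7)=-2956, a(8)=5013, a(9)=-52; answer -52
Stage 2: U1 = -52; m = -12; cross terms: (-9*-6 - -12*-13)=-102, (-12*5 - 10*-6)=0, (10*22 - -21*5)=325, (-21*2 - -20*22)=398, (-20*-13 - -9*2)=278; twice the area = |899| = 899; area = 899/2; answer 899/2
Stage 3: U2 = 899/2; threaded value p + q = 901; c = -25; -7*(-25)^2 + 8*(-25)^1 + 1 = (-4375) + (-200) + (1) = -4574; answer -4574

-4574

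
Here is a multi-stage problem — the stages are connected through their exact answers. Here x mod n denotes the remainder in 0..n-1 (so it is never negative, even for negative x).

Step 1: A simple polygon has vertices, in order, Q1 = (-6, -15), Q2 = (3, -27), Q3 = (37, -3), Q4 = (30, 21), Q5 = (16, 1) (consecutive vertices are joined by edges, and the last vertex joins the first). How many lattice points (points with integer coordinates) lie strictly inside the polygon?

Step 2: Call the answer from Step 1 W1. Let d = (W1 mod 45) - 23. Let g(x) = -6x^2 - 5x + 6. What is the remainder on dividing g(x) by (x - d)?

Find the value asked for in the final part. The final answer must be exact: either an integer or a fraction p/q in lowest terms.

Step 1: cross terms: (-6*-27 - 3*-15)=207, (3*-3 - 37*-27)=990, (37*21 - 30*-3)=867, (30*1 - 16*21)=-306, (16*-15 - -6*1)=-234; twice the area = |1524| = 1524; area = 762; boundary points = 3 + 2 + 1 + 2 + 2 = 10; strictly interior points = area - boundary/2 + 1 = 758; answer 758
Step 2: W1 = 758; d = 15; remainder = value at the root: -6*(15)^2 - 5*(15)^1 + 6 = (-1350) + (-75) + (6) = -1419; answer -1419

-1419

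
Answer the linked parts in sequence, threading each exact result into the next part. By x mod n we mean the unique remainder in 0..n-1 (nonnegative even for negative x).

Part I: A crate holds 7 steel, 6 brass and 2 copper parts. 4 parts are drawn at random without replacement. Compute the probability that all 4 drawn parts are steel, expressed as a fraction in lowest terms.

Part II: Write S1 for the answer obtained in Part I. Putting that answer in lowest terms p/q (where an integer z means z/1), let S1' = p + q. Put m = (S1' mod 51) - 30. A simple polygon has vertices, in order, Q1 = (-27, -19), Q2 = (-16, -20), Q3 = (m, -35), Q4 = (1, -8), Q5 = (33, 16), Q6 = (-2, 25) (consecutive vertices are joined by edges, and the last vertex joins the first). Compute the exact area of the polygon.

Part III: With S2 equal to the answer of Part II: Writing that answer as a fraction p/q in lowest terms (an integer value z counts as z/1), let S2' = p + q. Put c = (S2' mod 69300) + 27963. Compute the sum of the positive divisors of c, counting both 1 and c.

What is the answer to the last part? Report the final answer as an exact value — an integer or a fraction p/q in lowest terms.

46152

Part I: total draws C(15,4) = 1365; favorable C(7,4) = 35; P = 1/39; answer 1/39
Part II: S1 = 1/39; threaded value p + q = 40; m = 10; cross terms: (-27*-20 - -16*-19)=236, (-16*-35 - 10*-20)=760, (10*-8 - 1*-35)=-45, (1*16 - 33*-8)=280, (33*25 - -2*16)=857, (-2*-19 - -27*25)=713; twice the area = |2801| = 2801; area = 2801/2; answer 2801/2
Part III: S2 = 2801/2; threaded value p + q = 2803; c = 30766; 30766 = 2 * 15383; sigma = (1 + 2) * (1 + 15383) = 3 * 15384 = 46152; answer 46152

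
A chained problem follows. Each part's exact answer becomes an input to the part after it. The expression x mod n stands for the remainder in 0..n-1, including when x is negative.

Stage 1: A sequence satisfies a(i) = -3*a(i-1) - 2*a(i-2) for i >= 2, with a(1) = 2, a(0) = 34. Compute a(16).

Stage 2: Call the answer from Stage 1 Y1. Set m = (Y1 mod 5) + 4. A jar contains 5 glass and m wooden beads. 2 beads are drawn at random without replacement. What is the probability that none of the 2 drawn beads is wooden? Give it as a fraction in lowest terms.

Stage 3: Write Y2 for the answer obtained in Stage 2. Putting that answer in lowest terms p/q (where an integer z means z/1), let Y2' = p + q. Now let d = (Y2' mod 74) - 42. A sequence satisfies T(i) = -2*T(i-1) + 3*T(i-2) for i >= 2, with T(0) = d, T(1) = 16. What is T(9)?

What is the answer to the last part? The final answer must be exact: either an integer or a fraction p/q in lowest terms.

Stage 1: a(2) = -3*(2) - 2*(34) = -74; iterating: a(2)=-74, a(3)=218, a(4)=-506, a(5)=1082, a(6)=-2234, a(7)=4538, a(8)=-9146, a(9)=18362, a(10)=-36794, a(11)=73658, a(12)=-147386, a(13)=294842, a(14)=-589754, a(15)=1179578, a(16)=-2359226; answer -2359226
Stage 2: Y1 = -2359226; m = 8; total draws C(13,2) = 78; favorable C(5,2) = 10; P = 5/39; answer 5/39
Stage 3: Y2 = 5/39; threaded value p + q = 44; d = 2; T(2) = -2*(16) + 3*(2) = -26; iterating: T(2)=-26, T(3)=100, T(4)=-278, T(5)=856, T(6)=-2546, T(7)=7660, T(8)=-22958, T(9)=68896; answer 68896

68896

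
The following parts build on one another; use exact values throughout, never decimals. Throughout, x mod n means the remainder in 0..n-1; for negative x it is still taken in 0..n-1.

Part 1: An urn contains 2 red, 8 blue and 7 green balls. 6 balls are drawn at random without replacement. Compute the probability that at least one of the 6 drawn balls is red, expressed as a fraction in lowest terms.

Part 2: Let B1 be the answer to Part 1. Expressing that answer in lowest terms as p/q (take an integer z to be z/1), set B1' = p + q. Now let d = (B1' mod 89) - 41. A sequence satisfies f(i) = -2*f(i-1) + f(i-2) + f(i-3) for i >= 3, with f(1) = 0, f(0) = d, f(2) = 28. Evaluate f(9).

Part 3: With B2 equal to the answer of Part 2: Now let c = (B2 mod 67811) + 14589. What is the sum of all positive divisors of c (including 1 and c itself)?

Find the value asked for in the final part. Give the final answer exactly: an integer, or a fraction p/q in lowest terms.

143840

Part 1: total draws C(17,6) = 12376; complement C(15,6) = 5005; favorable 12376 - 5005 = 7371; P = 81/136; answer 81/136
Part 2: B1 = 81/136; threaded value p + q = 217; d = -2; f(3) = -2*(28) + 1*(0) + 1*(-2) = -58; iterating: f(3)=-58, f(4)=144, f(5)=-318, f(6)=722, f(7)=-1618, f(8)=3640, f(9)=-8176; answer -8176
Part 3: B2 = -8176; c = 74224; 74224 = 2^4 * 4639; sigma = (1 + 2 + 4 + 8 + 16) * (1 + 4639) = 31 * 4640 = 143840; answer 143840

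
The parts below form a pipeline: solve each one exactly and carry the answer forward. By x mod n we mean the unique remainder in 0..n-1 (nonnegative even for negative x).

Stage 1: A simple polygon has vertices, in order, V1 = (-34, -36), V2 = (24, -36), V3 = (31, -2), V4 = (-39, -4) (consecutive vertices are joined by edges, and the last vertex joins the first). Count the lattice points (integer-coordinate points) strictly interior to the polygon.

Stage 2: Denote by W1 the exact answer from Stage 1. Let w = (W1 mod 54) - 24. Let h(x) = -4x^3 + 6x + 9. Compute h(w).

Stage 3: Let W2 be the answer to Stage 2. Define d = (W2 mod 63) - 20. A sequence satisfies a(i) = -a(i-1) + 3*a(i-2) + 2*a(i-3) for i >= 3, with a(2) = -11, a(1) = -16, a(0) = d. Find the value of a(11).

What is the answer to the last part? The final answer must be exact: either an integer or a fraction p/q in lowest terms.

Stage 1: cross terms: (-34*-36 - 24*-36)=2088, (24*-2 - 31*-36)=1068, (31*-4 - -39*-2)=-202, (-39*-36 - -34*-4)=1268; twice the area = |4222| = 4222; area = 2111; boundary points = 58 + 1 + 2 + 1 = 62; strictly interior points = area - boundary/2 + 1 = 2081; answer 2081
Stage 2: W1 = 2081; w = 5; -4*(5)^3 + 6*(5)^1 + 9 = (-500) + (30) + (9) = -461; answer -461
Stage 3: W2 = -461; d = 23; a(3) = -1*(-11) + 3*(-16) + 2*(23) = 9; iterating: a(3)=9, a(4)=-74, a(5)=79, a(6)=-283, a(7)=372, a(8)=-1063, a(9)=1613, a(10)=-4058, a(11)=6771; answer 6771

6771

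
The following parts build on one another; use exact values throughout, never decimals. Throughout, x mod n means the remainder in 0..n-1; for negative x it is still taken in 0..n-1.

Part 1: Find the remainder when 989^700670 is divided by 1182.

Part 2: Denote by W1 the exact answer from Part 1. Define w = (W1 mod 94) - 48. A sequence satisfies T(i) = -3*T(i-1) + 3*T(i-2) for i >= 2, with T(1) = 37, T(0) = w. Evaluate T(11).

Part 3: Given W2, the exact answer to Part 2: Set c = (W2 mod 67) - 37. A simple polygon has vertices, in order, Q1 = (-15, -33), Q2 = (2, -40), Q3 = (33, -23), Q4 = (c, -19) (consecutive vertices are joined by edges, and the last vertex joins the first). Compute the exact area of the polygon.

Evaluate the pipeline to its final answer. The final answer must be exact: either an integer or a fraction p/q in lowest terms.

594

Part 1: squarings mod 1182: 989^1=989, 989^2=607, 989^4=847, 989^8=1117, 989^16=679, 989^32=61, 989^64=175, 989^128=1075, 989^256=811, 989^512=529, 989^1024=889, 989^2048=745, 989^4096=667, 989^8192=457, 989^16384=817, 989^32768=841, 989^65536=445, 989^131072=631, 989^262144=1009, 989^524288=379; 989^700670 = 989^2 * 989^4 * 989^8 * 989^16 * 989^32 * 989^64 * 989^128 * 989^4096 * 989^8192 * 989^32768 * 989^131072 * 989^524288 = 475 (mod 1182); answer 475
Part 2: W1 = 475; w = -43; T(2) = -3*(37) + 3*(-43) = -240; iterating: T(2)=-240, T(3)=831, T(4)=-3213, T(5)=12132, T(6)=-46035, T(7)=174501, T(8)=-661608, T(9)=2508327, T(10)=-9509805, T(11)=36054396; answer 36054396
Part 3: W2 = 36054396; c = -16; cross terms: (-15*-40 - 2*-33)=666, (2*-23 - 33*-40)=1274, (33*-19 - -16*-23)=-995, (-16*-33 - -15*-19)=243; twice the area = |1188| = 1188; area = 594; answer 594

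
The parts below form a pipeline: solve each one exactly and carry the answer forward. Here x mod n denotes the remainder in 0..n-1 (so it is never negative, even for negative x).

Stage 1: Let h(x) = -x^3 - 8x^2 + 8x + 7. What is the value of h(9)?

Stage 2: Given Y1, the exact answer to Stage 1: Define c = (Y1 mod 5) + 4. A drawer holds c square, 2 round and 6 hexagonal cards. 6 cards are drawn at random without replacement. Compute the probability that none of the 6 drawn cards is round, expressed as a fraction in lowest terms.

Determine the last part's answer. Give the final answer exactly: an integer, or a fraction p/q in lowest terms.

Stage 1: -1*(9)^3 - 8*(9)^2 + 8*(9)^1 + 7 = (-729) + (-648) + (72) + (7) = -1298; answer -1298
Stage 2: Y1 = -1298; c = 6; total draws C(14,6) = 3003; favorable C(12,6) = 924; P = 4/13; answer 4/13

4/13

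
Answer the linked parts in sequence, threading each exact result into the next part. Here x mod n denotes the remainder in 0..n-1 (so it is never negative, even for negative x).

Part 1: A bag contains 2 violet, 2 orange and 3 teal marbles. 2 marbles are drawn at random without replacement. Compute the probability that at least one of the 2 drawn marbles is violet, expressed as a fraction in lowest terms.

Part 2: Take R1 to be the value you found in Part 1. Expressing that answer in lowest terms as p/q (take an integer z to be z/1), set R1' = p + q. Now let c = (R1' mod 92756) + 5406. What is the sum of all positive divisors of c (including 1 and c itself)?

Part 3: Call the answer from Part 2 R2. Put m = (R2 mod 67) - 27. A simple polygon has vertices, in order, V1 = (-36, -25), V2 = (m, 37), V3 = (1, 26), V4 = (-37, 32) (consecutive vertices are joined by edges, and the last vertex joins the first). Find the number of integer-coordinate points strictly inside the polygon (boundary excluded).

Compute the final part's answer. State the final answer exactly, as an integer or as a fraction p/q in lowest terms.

Part 1: total draws C(7,2) = 21; complement C(5,2) = 10; favorable 21 - 10 = 11; P = 11/21; answer 11/21
Part 2: R1 = 11/21; threaded value p + q = 32; c = 5438; 5438 = 2 * 2719; sigma = (1 + 2) * (1 + 2719) = 3 * 2720 = 8160; answer 8160
Part 3: R2 = 8160; m = 26; cross terms: (-36*37 - 26*-25)=-682, (26*26 - 1*37)=639, (1*32 - -37*26)=994, (-37*-25 - -36*32)=2077; twice the area = |3028| = 3028; area = 1514; boundary points = 62 + 1 + 2 + 1 = 66; strictly interior points = area - boundary/2 + 1 = 1482; answer 1482

1482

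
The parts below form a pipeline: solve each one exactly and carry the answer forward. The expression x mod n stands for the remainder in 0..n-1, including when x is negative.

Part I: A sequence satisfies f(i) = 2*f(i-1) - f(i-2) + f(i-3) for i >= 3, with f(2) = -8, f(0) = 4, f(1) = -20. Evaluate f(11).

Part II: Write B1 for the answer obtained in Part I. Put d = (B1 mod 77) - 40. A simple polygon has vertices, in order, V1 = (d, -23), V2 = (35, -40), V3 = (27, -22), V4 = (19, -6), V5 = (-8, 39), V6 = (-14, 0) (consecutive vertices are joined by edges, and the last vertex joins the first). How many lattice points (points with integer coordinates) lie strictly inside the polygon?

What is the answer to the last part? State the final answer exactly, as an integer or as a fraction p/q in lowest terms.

1655

Part I: f(3) = 2*(-8) - 1*(-20) + 1*(4) = 8; iterating: f(3)=8, f(4)=4, f(5)=-8, f(6)=-12, f(7)=-12, f(8)=-20, f(9)=-40, f(10)=-72, f(11)=-124; answer -124
Part II: B1 = -124; d = -10; cross terms: (-10*-40 - 35*-23)=1205, (35*-22 - 27*-40)=310, (27*-6 - 19*-22)=256, (19*39 - -8*-6)=693, (-8*0 - -14*39)=546, (-14*-23 - -10*0)=322; twice the area = |3332| = 3332; area = 1666; boundary points = 1 + 2 + 8 + 9 + 3 + 1 = 24; strictly interior points = area - boundary/2 + 1 = 1655; answer 1655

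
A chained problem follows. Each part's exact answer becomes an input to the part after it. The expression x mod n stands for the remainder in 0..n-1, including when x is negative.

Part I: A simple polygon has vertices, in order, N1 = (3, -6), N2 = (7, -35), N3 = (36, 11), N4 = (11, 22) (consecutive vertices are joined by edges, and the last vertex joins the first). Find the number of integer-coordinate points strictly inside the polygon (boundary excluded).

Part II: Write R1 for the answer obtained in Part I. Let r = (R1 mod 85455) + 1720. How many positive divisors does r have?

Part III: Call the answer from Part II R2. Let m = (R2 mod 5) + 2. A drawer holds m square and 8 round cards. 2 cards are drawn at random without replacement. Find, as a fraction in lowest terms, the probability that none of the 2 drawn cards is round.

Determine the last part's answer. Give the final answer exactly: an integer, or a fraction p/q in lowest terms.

Part I: cross terms: (3*-35 - 7*-6)=-63, (7*11 - 36*-35)=1337, (36*22 - 11*11)=671, (11*-6 - 3*22)=-132; twice the area = |1813| = 1813; area = 1813/2; boundary points = 1 + 1 + 1 + 4 = 7; strictly interior points = area - boundary/2 + 1 = 904; answer 904
Part II: R1 = 904; r = 2624; 2624 = 2^6 * 41; number of divisors = (6+1) * (1+1) = 14; answer 14
Part III: R2 = 14; m = 6; total draws C(14,2) = 91; favorable C(6,2) = 15; P = 15/91; answer 15/91

15/91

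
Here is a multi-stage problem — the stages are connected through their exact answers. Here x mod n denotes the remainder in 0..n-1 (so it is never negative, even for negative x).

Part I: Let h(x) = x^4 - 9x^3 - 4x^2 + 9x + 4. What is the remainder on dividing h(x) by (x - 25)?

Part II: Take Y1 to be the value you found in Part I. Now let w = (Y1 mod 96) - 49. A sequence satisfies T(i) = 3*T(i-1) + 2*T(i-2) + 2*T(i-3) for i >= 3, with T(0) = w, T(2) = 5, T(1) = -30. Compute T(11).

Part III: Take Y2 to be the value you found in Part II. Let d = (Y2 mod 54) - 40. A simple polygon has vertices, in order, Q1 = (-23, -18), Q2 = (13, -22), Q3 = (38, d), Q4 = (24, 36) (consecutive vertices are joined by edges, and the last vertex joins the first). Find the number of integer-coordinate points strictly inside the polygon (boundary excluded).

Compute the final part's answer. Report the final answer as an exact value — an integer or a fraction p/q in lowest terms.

1805

Part I: remainder = value at the root: 1*(25)^4 - 9*(25)^3 - 4*(25)^2 + 9*(25)^1 + 4 = (390625) + (-140625) + (-2500) + (225) + (4) = 247729; answer 247729
Part II: Y1 = 247729; w = 0; T(3) = 3*(5) + 2*(-30) + 2*(0) = -45; iterating: T(3)=-45, T(4)=-185, T(5)=-635, T(6)=-2365, T(7)=-8735, T(8)=-32205, T(9)=-118815, T(10)=-438325, T(11)=-1617015; answer -1617015
Part III: Y2 = -1617015; d = -25; cross terms: (-23*-22 - 13*-18)=740, (13*-25 - 38*-22)=511, (38*36 - 24*-25)=1968, (24*-18 - -23*36)=396; twice the area = |3615| = 3615; area = 3615/2; boundary points = 4 + 1 + 1 + 1 = 7; strictly interior points = area - boundary/2 + 1 = 1805; answer 1805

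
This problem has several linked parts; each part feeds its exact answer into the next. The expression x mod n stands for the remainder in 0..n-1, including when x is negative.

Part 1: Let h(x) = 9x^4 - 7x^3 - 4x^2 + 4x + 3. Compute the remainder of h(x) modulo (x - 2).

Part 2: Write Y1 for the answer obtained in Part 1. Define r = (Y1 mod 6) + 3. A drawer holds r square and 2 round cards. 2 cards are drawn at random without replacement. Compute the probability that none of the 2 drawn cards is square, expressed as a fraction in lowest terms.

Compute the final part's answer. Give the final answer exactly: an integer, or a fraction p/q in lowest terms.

Part 1: remainder = value at the root: 9*(2)^4 - 7*(2)^3 - 4*(2)^2 + 4*(2)^1 + 3 = (144) + (-56) + (-16) + (8) + (3) = 83; answer 83
Part 2: Y1 = 83; r = 8; total draws C(10,2) = 45; favorable C(2,2) = 1; P = 1/45; answer 1/45

1/45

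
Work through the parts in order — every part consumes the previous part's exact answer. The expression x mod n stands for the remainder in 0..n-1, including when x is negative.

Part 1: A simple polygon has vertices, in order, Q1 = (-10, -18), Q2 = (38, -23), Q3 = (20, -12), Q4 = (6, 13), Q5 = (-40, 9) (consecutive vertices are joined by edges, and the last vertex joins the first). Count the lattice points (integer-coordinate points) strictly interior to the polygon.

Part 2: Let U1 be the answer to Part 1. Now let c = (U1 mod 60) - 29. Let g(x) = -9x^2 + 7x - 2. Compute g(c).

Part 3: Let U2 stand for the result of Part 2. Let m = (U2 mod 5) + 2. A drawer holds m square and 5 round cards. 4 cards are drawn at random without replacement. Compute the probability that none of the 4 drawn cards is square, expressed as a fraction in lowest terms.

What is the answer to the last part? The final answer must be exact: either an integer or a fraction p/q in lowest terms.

1/42

Part 1: cross terms: (-10*-23 - 38*-18)=914, (38*-12 - 20*-23)=4, (20*13 - 6*-12)=332, (6*9 - -40*13)=574, (-40*-18 - -10*9)=810; twice the area = |2634| = 2634; area = 1317; boundary points = 1 + 1 + 1 + 2 + 3 = 8; strictly interior points = area - boundary/2 + 1 = 1314; answer 1314
Part 2: U1 = 1314; c = 25; -9*(25)^2 + 7*(25)^1 - 2 = (-5625) + (175) + (-2) = -5452; answer -5452
Part 3: U2 = -5452; m = 5; total draws C(10,4) = 210; favorable C(5,4) = 5; P = 1/42; answer 1/42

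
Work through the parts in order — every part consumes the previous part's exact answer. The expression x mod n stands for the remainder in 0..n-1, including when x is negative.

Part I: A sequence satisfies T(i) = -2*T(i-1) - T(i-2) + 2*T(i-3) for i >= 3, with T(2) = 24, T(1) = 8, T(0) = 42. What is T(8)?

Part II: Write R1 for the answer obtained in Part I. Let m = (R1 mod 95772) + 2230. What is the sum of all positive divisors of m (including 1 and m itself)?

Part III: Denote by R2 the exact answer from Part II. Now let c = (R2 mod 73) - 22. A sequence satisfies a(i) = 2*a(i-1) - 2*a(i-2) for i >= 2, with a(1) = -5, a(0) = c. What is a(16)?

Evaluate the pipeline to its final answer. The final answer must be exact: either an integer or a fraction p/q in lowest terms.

Part I: T(3) = -2*(24) - 1*(8) + 2*(42) = 28; iterating: T(3)=28, T(4)=-64, T(5)=148, T(6)=-176, T(7)=76, T(8)=320; answer 320
Part II: R1 = 320; m = 2550; 2550 = 2 * 3 * 5^2 * 17; sigma = (1 + 2) * (1 + 3) * (1 + 5 + 25) * (1 + 17) = 3 * 4 * 31 * 18 = 6696; answer 6696
Part III: R2 = 6696; c = 31; a(2) = 2*(-5) - 2*(31) = -72; iterating: a(2)=-72, a(3)=-134, a(4)=-124, a(5)=20, a(6)=288, a(7)=536, a(8)=496, a(9)=-80, a(10)=-1152, a(11)=-2144, a(12)=-1984, a(13)=320, a(14)=4608, a(15)=8576, a(16)=7936; answer 7936

7936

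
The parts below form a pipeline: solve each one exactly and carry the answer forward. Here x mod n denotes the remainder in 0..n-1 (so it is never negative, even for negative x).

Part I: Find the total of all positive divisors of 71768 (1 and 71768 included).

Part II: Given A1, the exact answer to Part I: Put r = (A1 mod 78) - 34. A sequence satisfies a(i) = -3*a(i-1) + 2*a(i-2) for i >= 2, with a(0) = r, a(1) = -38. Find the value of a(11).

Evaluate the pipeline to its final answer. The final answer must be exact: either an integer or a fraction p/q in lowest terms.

-10142170

Part I: 71768 = 2^3 * 8971; sigma = (1 + 2 + 4 + 8) * (1 + 8971) = 15 * 8972 = 134580; answer 134580
Part II: A1 = 134580; r = -4; a(2) = -3*(-38) + 2*(-4) = 106; iterating: a(2)=106, a(3)=-394, a(4)=1394, a(5)=-4970, a(6)=17698, a(7)=-63034, a(8)=224498, a(9)=-799562, a(10)=2847682, a(11)=-10142170; answer -10142170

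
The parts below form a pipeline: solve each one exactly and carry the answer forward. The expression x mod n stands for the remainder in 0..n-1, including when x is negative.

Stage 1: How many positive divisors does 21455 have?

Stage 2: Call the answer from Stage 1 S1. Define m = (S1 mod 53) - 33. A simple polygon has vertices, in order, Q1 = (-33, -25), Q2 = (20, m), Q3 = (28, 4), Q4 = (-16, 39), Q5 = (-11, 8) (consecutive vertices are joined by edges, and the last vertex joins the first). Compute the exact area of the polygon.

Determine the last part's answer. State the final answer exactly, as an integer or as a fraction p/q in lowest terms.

Stage 1: 21455 = 5 * 7 * 613; number of divisors = (1+1) * (1+1) * (1+1) = 8; answer 8
Stage 2: S1 = 8; m = -25; cross terms: (-33*-25 - 20*-25)=1325, (20*4 - 28*-25)=780, (28*39 - -16*4)=1156, (-16*8 - -11*39)=301, (-11*-25 - -33*8)=539; twice the area = |4101| = 4101; area = 4101/2; answer 4101/2

4101/2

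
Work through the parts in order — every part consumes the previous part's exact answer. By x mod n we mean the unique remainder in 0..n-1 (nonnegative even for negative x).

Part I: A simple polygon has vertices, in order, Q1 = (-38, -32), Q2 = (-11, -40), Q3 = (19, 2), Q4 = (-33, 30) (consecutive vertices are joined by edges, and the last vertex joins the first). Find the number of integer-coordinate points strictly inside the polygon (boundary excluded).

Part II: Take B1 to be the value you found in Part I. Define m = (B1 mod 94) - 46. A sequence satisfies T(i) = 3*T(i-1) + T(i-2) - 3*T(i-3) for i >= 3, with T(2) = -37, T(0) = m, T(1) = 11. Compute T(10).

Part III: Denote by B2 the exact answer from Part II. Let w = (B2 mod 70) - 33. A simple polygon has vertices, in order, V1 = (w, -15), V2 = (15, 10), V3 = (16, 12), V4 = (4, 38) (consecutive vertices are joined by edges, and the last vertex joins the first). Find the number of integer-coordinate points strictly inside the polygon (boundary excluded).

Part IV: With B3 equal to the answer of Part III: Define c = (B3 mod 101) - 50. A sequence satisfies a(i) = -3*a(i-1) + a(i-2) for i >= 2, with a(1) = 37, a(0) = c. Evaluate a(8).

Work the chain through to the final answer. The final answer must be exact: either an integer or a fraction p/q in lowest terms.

-91794

Part I: cross terms: (-38*-40 - -11*-32)=1168, (-11*2 - 19*-40)=738, (19*30 - -33*2)=636, (-33*-32 - -38*30)=2196; twice the area = |4738| = 4738; area = 2369; boundary points = 1 + 6 + 4 + 1 = 12; strictly interior points = area - boundary/2 + 1 = 2364; answer 2364
Part II: B1 = 2364; m = -32; T(3) = 3*(-37) + 1*(11) - 3*(-32) = -4; iterating: T(3)=-4, T(4)=-82, T(5)=-139, T(6)=-487, T(7)=-1354, T(8)=-4132, T(9)=-12289, T(10)=-36937; answer -36937
Part III: B2 = -36937; w = -10; cross terms: (-10*10 - 15*-15)=125, (15*12 - 16*10)=20, (16*38 - 4*12)=560, (4*-15 - -10*38)=320; twice the area = |1025| = 1025; area = 1025/2; boundary points = 25 + 1 + 2 + 1 = 29; strictly interior points = area - boundary/2 + 1 = 499; answer 499
Part IV: B3 = 499; c = 45; a(2) = -3*(37) + 1*(45) = -66; iterating: a(2)=-66, a(3)=235, a(4)=-771, a(5)=2548, a(6)=-8415, a(7)=27793, a(8)=-91794; answer -91794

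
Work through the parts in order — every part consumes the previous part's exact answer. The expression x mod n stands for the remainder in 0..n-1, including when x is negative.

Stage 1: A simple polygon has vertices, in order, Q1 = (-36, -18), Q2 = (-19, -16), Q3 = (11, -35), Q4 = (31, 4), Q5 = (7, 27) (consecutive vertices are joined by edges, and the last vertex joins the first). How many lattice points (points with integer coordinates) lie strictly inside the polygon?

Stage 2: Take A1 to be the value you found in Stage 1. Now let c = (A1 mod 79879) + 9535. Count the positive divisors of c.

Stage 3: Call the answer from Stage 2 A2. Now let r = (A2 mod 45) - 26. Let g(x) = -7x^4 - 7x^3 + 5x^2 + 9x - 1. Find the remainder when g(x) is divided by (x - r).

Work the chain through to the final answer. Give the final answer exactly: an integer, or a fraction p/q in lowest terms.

-1563035

Stage 1: cross terms: (-36*-16 - -19*-18)=234, (-19*-35 - 11*-16)=841, (11*4 - 31*-35)=1129, (31*27 - 7*4)=809, (7*-18 - -36*27)=846; twice the area = |3859| = 3859; area = 3859/2; boundary points = 1 + 1 + 1 + 1 + 1 = 5; strictly interior points = area - boundary/2 + 1 = 1928; answer 1928
Stage 2: A1 = 1928; c = 11463; 11463 = 3 * 3821; number of divisors = (1+1) * (1+1) = 4; answer 4
Stage 3: A2 = 4; r = -22; remainder = value at the root: -7*(-22)^4 - 7*(-22)^3 + 5*(-22)^2 + 9*(-22)^1 - 1 = (-1639792) + (74536) + (2420) + (-198) + (-1) = -1563035; answer -1563035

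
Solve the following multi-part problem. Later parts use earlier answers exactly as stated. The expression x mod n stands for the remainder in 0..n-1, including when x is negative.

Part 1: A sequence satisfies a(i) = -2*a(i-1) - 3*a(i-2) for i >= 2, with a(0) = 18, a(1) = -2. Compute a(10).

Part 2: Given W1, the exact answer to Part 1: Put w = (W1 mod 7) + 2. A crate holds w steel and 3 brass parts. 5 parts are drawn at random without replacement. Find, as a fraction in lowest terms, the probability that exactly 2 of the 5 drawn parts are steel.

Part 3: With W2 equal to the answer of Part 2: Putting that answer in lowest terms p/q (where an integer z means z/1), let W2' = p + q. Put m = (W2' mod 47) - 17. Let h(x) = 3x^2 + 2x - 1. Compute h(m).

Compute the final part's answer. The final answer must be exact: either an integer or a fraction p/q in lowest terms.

832

Part 1: a(2) = -2*(-2) - 3*(18) = -50; iterating: a(2)=-50, a(3)=106, a(4)=-62, a(5)=-194, a(6)=574, a(7)=-566, a(8)=-590, a(9)=2878, a(10)=-3986; answer -3986
Part 2: W1 = -3986; w = 6; total draws C(9,5) = 126; favorable C(6,2)*C(3,3) = 15; P = 5/42; answer 5/42
Part 3: W2 = 5/42; threaded value p + q = 47; m = -17; 3*(-17)^2 + 2*(-17)^1 - 1 = (867) + (-34) + (-1) = 832; answer 832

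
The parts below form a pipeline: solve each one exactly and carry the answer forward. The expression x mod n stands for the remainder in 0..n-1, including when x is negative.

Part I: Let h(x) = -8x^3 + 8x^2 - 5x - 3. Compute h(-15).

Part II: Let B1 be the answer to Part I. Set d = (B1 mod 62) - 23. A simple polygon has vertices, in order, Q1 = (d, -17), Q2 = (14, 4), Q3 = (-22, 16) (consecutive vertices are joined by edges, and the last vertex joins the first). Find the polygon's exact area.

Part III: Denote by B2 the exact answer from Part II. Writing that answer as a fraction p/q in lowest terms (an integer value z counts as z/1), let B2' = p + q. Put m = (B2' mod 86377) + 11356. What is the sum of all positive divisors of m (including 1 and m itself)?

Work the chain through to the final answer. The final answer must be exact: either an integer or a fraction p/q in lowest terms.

14052

Part I: -8*(-15)^3 + 8*(-15)^2 - 5*(-15)^1 - 3 = (27000) + (1800) + (75) + (-3) = 28872; answer 28872
Part II: B1 = 28872; d = 19; cross terms: (19*4 - 14*-17)=314, (14*16 - -22*4)=312, (-22*-17 - 19*16)=70; twice the area = |696| = 696; area = 348; answer 348
Part III: B2 = 348; threaded value p + q = 349; m = 11705; 11705 = 5 * 2341; sigma = (1 + 5) * (1 + 2341) = 6 * 2342 = 14052; answer 14052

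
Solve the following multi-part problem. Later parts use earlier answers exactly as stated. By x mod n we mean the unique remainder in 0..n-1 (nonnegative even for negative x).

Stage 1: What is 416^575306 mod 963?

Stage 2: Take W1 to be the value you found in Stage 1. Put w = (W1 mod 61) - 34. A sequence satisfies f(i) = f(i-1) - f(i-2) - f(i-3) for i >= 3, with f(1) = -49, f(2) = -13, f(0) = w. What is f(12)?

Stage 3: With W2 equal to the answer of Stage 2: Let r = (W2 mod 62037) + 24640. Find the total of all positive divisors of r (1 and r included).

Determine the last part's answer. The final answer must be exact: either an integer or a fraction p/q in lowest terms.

Stage 1: squarings mod 963: 416^1=416, 416^2=679, 416^4=727, 416^8=805, 416^16=889, 416^32=661, 416^64=682, 416^128=958, 416^256=25, 416^512=625, 416^1024=610, 416^2048=382, 416^4096=511, 416^8192=148, 416^16384=718, 416^32768=319, 416^65536=646, 416^131072=337, 416^262144=898, 416^524288=373; 416^575306 = 416^2 * 416^8 * 416^64 * 416^256 * 416^512 * 416^1024 * 416^16384 * 416^32768 * 416^524288 = 346 (mod 963); answer 346
Stage 2: W1 = 346; w = 7; f(3) = 1*(-13) - 1*(-49) - 1*(7) = 29; iterating: f(3)=29, f(4)=91, f(5)=75, f(6)=-45, f(7)=-211, f(8)=-241, f(9)=15, f(10)=467, f(11)=693, f(12)=211; answer 211
Stage 3: W2 = 211; r = 24851; 24851 is prime, so its only divisors are 1 and 24851; sigma = 1 + 24851 = 24852; answer 24852

24852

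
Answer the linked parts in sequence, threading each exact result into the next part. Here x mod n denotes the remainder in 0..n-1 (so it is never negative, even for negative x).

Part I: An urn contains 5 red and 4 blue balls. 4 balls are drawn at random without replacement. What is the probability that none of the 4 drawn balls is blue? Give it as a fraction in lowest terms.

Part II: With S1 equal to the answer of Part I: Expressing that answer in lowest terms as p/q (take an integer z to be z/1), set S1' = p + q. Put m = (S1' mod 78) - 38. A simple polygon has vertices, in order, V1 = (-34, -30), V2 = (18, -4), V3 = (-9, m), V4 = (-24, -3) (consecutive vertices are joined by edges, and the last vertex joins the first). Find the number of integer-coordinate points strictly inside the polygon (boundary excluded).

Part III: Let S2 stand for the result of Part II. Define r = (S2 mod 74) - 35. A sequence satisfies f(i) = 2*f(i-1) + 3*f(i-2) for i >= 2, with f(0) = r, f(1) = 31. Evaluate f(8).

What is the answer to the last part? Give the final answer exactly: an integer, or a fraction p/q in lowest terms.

83660

Part I: total draws C(9,4) = 126; favorable C(5,4) = 5; P = 5/126; answer 5/126
Part II: S1 = 5/126; threaded value p + q = 131; m = 15; cross terms: (-34*-4 - 18*-30)=676, (18*15 - -9*-4)=234, (-9*-3 - -24*15)=387, (-24*-30 - -34*-3)=618; twice the area = |1915| = 1915; area = 1915/2; boundary points = 26 + 1 + 3 + 1 = 31; strictly interior points = area - boundary/2 + 1 = 943; answer 943
Part III: S2 = 943; r = 20; f(2) = 2*(31) + 3*(20) = 122; iterating: f(2)=122, f(3)=337, f(4)=1040, f(5)=3091, f(6)=9302, f(7)=27877, f(8)=83660; answer 83660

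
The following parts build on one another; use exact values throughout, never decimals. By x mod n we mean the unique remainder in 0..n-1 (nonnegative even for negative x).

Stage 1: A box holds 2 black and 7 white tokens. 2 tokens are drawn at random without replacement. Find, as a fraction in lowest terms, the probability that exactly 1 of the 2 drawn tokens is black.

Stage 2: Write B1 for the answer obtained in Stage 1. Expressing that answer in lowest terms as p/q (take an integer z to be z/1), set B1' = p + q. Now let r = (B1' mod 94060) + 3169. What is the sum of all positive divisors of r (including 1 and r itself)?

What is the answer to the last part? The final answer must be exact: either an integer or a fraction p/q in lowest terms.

4794

Stage 1: total draws C(9,2) = 36; favorable C(2,1)*C(7,1) = 14; P = 7/18; answer 7/18
Stage 2: B1 = 7/18; threaded value p + q = 25; r = 3194; 3194 = 2 * 1597; sigma = (1 + 2) * (1 + 1597) = 3 * 1598 = 4794; answer 4794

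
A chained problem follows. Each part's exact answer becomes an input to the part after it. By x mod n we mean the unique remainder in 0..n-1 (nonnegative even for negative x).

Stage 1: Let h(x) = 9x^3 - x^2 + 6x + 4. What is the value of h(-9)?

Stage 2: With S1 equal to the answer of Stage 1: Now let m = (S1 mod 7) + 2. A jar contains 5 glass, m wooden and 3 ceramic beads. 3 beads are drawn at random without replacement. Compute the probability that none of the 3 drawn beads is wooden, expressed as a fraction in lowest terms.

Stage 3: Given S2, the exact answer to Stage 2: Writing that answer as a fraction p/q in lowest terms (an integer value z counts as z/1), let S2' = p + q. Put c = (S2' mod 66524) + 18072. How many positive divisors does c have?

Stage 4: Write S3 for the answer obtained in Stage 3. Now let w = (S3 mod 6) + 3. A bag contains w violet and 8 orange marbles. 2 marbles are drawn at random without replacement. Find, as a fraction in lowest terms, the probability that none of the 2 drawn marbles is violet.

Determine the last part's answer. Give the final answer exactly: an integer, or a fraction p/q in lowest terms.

Stage 1: 9*(-9)^3 - 1*(-9)^2 + 6*(-9)^1 + 4 = (-6561) + (-81) + (-54) + (4) = -6692; answer -6692
Stage 2: S1 = -6692; m = 2; total draws C(10,3) = 120; favorable C(8,3) = 56; P = 7/15; answer 7/15
Stage 3: S2 = 7/15; threaded value p + q = 22; c = 18094; 18094 = 2 * 83 * 109; number of divisors = (1+1) * (1+1) * (1+1) = 8; answer 8
Stage 4: S3 = 8; w = 5; total draws C(13,2) = 78; favorable C(8,2) = 28; P = 14/39; answer 14/39

14/39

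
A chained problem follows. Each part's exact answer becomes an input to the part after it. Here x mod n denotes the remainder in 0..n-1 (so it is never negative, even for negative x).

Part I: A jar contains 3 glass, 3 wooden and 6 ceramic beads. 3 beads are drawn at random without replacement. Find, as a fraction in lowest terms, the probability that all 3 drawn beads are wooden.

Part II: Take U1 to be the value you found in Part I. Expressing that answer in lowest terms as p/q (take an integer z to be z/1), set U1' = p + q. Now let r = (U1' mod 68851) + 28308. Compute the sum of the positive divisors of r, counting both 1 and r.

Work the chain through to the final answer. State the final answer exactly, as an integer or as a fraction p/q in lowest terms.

29184

Part I: total draws C(12,3) = 220; favorable C(3,3) = 1; P = 1/220; answer 1/220
Part II: U1 = 1/220; threaded value p + q = 221; r = 28529; 28529 = 47 * 607; sigma = (1 + 47) * (1 + 607) = 48 * 608 = 29184; answer 29184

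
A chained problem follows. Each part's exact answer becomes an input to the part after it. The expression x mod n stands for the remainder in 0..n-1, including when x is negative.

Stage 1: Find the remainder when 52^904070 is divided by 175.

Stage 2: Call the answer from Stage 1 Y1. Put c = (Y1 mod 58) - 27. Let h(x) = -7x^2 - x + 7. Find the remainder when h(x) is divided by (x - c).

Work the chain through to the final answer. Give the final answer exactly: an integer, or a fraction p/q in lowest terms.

Stage 1: squarings mod 175: 52^1=52, 52^2=79, 52^4=116, 52^8=156, 52^16=11, 52^32=121, 52^64=116, 52^128=156, 52^256=11, 52^512=121, 52^1024=116, 52^2048=156, 52^4096=11, 52^8192=121, 52^16384=116, 52^32768=156, 52^65536=11, 52^131072=121, 52^262144=116, 52^524288=156; 52^904070 = 52^2 * 52^4 * 52^128 * 52^256 * 52^512 * 52^2048 * 52^16384 * 52^32768 * 52^65536 * 52^262144 * 52^524288 = 149 (mod 175); answer 149
Stage 2: Y1 = 149; c = 6; remainder = value at the root: -7*(6)^2 - 1*(6)^1 + 7 = (-252) + (-6) + (7) = -251; answer -251

-251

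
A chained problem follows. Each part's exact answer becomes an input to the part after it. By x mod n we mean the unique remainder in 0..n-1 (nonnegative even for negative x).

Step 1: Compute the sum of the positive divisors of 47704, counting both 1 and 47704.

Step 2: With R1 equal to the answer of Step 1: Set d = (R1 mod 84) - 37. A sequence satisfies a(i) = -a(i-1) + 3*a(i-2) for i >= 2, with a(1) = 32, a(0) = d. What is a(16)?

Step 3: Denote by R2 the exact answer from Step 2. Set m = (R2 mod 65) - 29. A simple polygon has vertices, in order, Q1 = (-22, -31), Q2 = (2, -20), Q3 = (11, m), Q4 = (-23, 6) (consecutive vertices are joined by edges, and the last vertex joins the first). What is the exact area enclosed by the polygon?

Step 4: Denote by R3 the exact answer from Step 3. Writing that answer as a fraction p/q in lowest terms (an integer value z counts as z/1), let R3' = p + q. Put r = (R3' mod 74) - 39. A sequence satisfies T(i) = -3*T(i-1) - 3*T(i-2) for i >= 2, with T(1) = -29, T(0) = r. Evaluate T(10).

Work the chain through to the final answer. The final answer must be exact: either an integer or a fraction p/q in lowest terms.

Step 1: 47704 = 2^3 * 67 * 89; sigma = (1 + 2 + 4 + 8) * (1 + 67) * (1 + 89) = 15 * 68 * 90 = 91800; answer 91800
Step 2: R1 = 91800; d = 35; a(2) = -1*(32) + 3*(35) = 73; iterating: a(2)=73, a(3)=23, a(4)=196, a(5)=-127, a(6)=715, a(7)=-1096, a(8)=3241, a(9)=-6529, a(10)=16252, a(11)=-35839, a(12)=84595, a(13)=-192112, a(14)=445897, a(15)=-1022233, a(16)=2359924; answer 2359924
Step 3: R2 = 2359924; m = 5; cross terms: (-22*-20 - 2*-31)=502, (2*5 - 11*-20)=230, (11*6 - -23*5)=181, (-23*-31 - -22*6)=845; twice the area = |1758| = 1758; area = 879; answer 879
Step 4: R3 = 879; threaded value p + q = 880; r = 27; T(2) = -3*(-29) - 3*(27) = 6; iterating: T(2)=6, T(3)=69, T(4)=-225, T(5)=468, T(6)=-729, T(7)=783, T(8)=-162, T(9)=-1863, T(10)=6075; answer 6075

6075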